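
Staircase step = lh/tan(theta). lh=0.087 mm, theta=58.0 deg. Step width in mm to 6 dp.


step = 0.087 / tan(58.0) = 0.054364 mm


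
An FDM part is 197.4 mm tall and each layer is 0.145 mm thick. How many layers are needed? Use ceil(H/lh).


Layers = ceil(197.4/0.145) = 1362


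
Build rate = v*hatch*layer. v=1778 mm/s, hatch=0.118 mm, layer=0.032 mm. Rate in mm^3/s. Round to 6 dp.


Rate = 1778 * 0.118 * 0.032 = 6.713728 mm^3/s


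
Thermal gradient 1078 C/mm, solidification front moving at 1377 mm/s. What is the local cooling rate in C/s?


CR = 1078 * 1377 = 1484406 C/s


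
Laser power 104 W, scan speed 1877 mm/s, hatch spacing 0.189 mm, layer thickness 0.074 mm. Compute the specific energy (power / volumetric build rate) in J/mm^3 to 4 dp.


Build rate = 1877 * 0.189 * 0.074 = 26.251722 mm^3/s
SE = 104 / 26.251722 = 3.9616 J/mm^3


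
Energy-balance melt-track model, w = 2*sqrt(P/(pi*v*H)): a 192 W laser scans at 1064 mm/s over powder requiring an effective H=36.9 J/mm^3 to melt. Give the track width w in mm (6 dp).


w = 2*sqrt(192/(pi*1064*36.9)) = 0.078908 mm


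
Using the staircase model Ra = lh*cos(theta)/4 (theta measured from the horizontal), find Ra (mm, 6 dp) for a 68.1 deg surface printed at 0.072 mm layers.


Ra = 0.072 * cos(68.1) / 4 = 0.006714 mm


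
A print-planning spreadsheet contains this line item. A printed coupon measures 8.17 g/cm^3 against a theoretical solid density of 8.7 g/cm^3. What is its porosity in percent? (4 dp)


Porosity = (1-8.17/8.7)*100 = 6.092 %


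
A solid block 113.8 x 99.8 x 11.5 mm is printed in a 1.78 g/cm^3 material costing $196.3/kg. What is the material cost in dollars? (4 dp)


V = 113.8 * 99.8 * 11.5 = 130608.26 mm^3 = 130.60826 cm^3
Mass = 130.60826 * 1.78 / 1000 = 0.2324827 kg
Cost = 0.2324827 * 196.3 = 45.6364 $


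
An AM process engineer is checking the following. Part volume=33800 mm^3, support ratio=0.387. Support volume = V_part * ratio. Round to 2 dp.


V_support = 33800 * 0.387 = 13080.6 mm^3


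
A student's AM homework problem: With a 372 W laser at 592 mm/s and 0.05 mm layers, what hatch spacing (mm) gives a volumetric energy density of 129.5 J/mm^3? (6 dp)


h = 372 / (129.5*592*0.05) = 0.097047 mm


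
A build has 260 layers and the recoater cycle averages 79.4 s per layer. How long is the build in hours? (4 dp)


t = 260 * 79.4 / 3600 = 5.7344 hrs


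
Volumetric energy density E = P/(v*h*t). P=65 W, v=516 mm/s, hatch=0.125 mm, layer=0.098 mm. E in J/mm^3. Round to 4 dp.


E = 65 / (516*0.125*0.098) = 10.2832 J/mm^3


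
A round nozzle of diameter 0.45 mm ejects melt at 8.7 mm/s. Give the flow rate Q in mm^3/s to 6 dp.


A = pi*(0.45/2)^2 = 0.15904313 mm^2
Q = 0.15904313 * 8.7 = 1.383675 mm^3/s


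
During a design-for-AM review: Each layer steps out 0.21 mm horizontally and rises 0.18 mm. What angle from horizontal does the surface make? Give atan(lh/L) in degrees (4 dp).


angle = atan(0.18/0.21) = 40.6013 degrees


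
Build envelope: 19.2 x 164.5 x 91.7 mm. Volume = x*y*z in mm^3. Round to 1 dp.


V = 19.2 * 164.5 * 91.7 = 289625.3 mm^3


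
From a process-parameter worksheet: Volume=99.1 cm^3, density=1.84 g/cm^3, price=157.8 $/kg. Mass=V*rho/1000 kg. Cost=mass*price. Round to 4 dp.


Mass = 99.1*1.84/1000 = 0.182344 kg
Cost = 0.182344 * 157.8 = 28.7739 $


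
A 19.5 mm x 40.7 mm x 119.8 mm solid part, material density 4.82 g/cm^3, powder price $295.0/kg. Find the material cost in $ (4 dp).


V = 19.5 * 40.7 * 119.8 = 95079.27 mm^3 = 95.07927 cm^3
Mass = 95.07927 * 4.82 / 1000 = 0.45828208 kg
Cost = 0.45828208 * 295.0 = 135.1932 $


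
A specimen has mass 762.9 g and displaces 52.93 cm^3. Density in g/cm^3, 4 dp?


rho = 762.9 / 52.93 = 14.4134 g/cm^3


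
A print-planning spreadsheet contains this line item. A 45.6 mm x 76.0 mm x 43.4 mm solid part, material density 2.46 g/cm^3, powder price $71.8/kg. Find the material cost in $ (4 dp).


V = 45.6 * 76.0 * 43.4 = 150407.04 mm^3 = 150.40704 cm^3
Mass = 150.40704 * 2.46 / 1000 = 0.37000132 kg
Cost = 0.37000132 * 71.8 = 26.5661 $


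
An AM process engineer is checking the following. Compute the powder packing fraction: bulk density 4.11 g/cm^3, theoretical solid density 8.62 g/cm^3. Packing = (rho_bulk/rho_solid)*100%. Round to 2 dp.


Packing = (4.11/8.62)*100 = 47.68 %


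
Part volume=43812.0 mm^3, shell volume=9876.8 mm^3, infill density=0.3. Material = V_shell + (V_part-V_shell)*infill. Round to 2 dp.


V_infill = (43812.0 - 9876.8) * 0.3 = 10180.56
V_total = 9876.8 + 10180.56 = 20057.36 mm^3


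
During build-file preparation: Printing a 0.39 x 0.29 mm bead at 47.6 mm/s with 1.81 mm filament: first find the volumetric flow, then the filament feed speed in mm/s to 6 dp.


Q = 0.39 * 0.29 * 47.6 = 5.38356 mm^3/s
A_fil = pi*(1.81/2)^2 = 2.57304292 mm^2
v_feed = 5.38356 / 2.57304292 = 2.092293 mm/s


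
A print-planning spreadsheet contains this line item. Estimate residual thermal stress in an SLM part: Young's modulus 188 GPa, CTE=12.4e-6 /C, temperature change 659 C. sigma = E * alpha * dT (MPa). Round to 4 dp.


sigma = 188*1000 * 12.4e-6 * 659 = 1536.2608 MPa


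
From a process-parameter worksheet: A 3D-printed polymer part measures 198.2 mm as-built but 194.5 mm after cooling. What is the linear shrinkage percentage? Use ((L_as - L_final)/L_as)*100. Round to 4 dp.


Shrinkage = ((198.2-194.5)/198.2)*100 = 1.8668 %


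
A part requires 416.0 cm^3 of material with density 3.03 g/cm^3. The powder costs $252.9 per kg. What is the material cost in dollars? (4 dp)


Mass = 416.0*3.03/1000 = 1.26048 kg
Cost = 1.26048 * 252.9 = 318.7754 $


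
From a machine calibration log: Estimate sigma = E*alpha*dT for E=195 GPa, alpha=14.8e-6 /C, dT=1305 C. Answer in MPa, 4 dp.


sigma = 195*1000 * 14.8e-6 * 1305 = 3766.23 MPa


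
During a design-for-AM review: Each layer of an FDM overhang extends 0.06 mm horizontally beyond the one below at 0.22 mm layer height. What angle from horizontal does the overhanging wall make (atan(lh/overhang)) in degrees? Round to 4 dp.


angle = atan(0.22/0.06) = 74.7449 degrees


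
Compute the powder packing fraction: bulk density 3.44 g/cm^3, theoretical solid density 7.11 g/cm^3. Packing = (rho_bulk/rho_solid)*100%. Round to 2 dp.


Packing = (3.44/7.11)*100 = 48.38 %


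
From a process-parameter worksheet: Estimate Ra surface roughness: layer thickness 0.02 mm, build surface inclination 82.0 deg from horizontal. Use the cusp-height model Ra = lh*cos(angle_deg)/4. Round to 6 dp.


Ra = 0.02 * cos(82.0) / 4 = 0.000696 mm


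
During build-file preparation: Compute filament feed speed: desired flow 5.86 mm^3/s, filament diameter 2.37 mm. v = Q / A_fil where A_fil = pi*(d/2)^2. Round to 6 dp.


A = pi*(2.37/2)^2 = 4.411503
v = 5.86 / 4.411503 = 1.328345 mm/s


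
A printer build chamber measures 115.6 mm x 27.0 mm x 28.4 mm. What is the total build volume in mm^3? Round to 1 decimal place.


V = 115.6 * 27.0 * 28.4 = 88642.1 mm^3


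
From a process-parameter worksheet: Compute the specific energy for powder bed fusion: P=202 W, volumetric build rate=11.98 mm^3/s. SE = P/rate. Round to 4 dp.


SE = 202 / 11.98 = 16.8614 J/mm^3


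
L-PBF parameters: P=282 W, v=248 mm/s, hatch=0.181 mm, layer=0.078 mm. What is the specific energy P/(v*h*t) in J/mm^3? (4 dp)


Build rate = 248 * 0.181 * 0.078 = 3.501264 mm^3/s
SE = 282 / 3.501264 = 80.5423 J/mm^3


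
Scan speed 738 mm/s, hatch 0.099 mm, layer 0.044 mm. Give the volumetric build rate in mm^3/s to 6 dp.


Rate = 738 * 0.099 * 0.044 = 3.214728 mm^3/s


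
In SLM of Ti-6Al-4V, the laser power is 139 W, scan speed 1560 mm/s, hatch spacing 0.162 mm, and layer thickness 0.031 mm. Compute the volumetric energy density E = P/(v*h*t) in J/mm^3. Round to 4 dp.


E = 139 / (1560*0.162*0.031) = 17.7424 J/mm^3


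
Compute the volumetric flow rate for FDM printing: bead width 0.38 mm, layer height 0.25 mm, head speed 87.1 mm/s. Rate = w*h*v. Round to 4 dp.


Rate = 0.38 * 0.25 * 87.1 = 8.2745 mm^3/s


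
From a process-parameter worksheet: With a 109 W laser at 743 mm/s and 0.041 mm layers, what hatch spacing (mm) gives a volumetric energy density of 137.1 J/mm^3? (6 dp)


h = 109 / (137.1*743*0.041) = 0.026099 mm


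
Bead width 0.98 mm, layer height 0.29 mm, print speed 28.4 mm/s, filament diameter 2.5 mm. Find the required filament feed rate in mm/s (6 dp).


Q = 0.98 * 0.29 * 28.4 = 8.07128 mm^3/s
A_fil = pi*(2.5/2)^2 = 4.90873852 mm^2
v_feed = 8.07128 / 4.90873852 = 1.644268 mm/s


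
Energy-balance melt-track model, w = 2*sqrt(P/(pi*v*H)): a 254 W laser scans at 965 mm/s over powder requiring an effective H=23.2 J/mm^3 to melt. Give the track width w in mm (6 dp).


w = 2*sqrt(254/(pi*965*23.2)) = 0.120189 mm


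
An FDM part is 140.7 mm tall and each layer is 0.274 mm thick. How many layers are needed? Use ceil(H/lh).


Layers = ceil(140.7/0.274) = 514


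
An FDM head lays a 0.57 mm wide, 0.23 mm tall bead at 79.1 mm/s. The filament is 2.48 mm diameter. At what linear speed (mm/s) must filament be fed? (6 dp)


Q = 0.57 * 0.23 * 79.1 = 10.37001 mm^3/s
A_fil = pi*(2.48/2)^2 = 4.83051286 mm^2
v_feed = 10.37001 / 4.83051286 = 2.146772 mm/s


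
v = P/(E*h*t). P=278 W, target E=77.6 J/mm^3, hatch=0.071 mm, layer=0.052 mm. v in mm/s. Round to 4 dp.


v = 278 / (77.6*0.071*0.052) = 970.3343 mm/s


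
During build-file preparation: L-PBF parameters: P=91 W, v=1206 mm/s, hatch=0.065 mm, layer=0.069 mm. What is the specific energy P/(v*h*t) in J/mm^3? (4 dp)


Build rate = 1206 * 0.065 * 0.069 = 5.40891 mm^3/s
SE = 91 / 5.40891 = 16.8241 J/mm^3


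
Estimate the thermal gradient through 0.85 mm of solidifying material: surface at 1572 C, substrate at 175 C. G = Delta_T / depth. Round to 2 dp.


G = (1572-175)/0.85 = 1643.53 C/mm


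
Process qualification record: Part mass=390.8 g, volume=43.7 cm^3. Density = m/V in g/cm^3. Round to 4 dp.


rho = 390.8 / 43.7 = 8.9428 g/cm^3


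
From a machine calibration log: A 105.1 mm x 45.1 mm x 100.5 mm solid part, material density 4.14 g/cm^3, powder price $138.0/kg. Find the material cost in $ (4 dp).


V = 105.1 * 45.1 * 100.5 = 476371.005 mm^3 = 476.371005 cm^3
Mass = 476.371005 * 4.14 / 1000 = 1.97217596 kg
Cost = 1.97217596 * 138.0 = 272.1603 $


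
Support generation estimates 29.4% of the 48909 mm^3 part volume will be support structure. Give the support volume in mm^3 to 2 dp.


V_support = 48909 * 0.294 = 14379.25 mm^3


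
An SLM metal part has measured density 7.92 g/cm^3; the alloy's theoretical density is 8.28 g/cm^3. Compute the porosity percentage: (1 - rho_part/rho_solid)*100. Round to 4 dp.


Porosity = (1-7.92/8.28)*100 = 4.3478 %


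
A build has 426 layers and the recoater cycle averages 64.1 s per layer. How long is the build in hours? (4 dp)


t = 426 * 64.1 / 3600 = 7.5852 hrs


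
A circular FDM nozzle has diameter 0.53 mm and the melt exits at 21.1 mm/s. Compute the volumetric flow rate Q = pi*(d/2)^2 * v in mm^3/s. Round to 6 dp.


A = pi*(0.53/2)^2 = 0.22061834 mm^2
Q = 0.22061834 * 21.1 = 4.655047 mm^3/s


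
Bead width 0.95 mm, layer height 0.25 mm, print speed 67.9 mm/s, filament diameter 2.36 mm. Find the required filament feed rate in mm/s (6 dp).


Q = 0.95 * 0.25 * 67.9 = 16.12625 mm^3/s
A_fil = pi*(2.36/2)^2 = 4.37435361 mm^2
v_feed = 16.12625 / 4.37435361 = 3.686545 mm/s


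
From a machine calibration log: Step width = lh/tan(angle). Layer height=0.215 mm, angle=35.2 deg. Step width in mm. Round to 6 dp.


step = 0.215 / tan(35.2) = 0.304782 mm


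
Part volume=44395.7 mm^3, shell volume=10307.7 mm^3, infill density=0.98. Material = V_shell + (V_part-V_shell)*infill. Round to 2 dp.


V_infill = (44395.7 - 10307.7) * 0.98 = 33406.24
V_total = 10307.7 + 33406.24 = 43713.94 mm^3


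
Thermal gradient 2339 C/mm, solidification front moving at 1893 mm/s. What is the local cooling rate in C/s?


CR = 2339 * 1893 = 4427727 C/s


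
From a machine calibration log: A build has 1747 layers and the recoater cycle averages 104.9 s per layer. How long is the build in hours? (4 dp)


t = 1747 * 104.9 / 3600 = 50.9056 hrs


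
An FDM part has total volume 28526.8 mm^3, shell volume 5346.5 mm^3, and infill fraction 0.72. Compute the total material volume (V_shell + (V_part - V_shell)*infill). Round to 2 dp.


V_infill = (28526.8 - 5346.5) * 0.72 = 16689.82
V_total = 5346.5 + 16689.82 = 22036.32 mm^3


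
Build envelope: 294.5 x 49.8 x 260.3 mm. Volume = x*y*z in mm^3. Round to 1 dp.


V = 294.5 * 49.8 * 260.3 = 3817585.8 mm^3


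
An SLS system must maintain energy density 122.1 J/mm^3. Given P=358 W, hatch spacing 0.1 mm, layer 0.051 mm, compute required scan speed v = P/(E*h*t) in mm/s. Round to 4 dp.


v = 358 / (122.1*0.1*0.051) = 574.9065 mm/s


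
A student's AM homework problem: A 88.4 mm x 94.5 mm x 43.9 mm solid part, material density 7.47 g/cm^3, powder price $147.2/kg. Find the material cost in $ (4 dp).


V = 88.4 * 94.5 * 43.9 = 366731.82 mm^3 = 366.73182 cm^3
Mass = 366.73182 * 7.47 / 1000 = 2.7394867 kg
Cost = 2.7394867 * 147.2 = 403.2524 $


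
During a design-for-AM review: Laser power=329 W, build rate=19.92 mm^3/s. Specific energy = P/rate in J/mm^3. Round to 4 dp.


SE = 329 / 19.92 = 16.5161 J/mm^3


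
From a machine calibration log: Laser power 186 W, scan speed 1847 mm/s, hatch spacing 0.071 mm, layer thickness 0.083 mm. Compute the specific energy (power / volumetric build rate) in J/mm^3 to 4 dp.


Build rate = 1847 * 0.071 * 0.083 = 10.884371 mm^3/s
SE = 186 / 10.884371 = 17.0887 J/mm^3


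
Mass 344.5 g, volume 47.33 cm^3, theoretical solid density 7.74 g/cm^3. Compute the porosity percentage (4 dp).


rho_part = 344.5 / 47.33 = 7.2786816 g/cm^3
Porosity = (1 - 7.2786816/7.74)*100 = 5.9602 %


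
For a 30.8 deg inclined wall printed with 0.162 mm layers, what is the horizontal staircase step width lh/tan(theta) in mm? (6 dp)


step = 0.162 / tan(30.8) = 0.271758 mm


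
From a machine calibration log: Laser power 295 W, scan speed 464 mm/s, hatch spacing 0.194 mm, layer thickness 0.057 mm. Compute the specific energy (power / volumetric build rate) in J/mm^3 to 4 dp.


Build rate = 464 * 0.194 * 0.057 = 5.130912 mm^3/s
SE = 295 / 5.130912 = 57.4947 J/mm^3


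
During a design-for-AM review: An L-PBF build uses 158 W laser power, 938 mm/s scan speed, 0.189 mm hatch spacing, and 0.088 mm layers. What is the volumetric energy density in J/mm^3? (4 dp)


E = 158 / (938*0.189*0.088) = 10.1277 J/mm^3


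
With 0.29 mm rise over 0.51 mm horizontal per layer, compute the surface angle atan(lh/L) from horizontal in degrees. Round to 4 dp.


angle = atan(0.29/0.51) = 29.6237 degrees


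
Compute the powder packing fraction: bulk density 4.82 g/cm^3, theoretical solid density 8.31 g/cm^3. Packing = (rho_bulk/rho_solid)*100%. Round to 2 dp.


Packing = (4.82/8.31)*100 = 58.0 %


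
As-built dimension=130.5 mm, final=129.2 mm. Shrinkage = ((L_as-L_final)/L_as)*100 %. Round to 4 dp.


Shrinkage = ((130.5-129.2)/130.5)*100 = 0.9962 %


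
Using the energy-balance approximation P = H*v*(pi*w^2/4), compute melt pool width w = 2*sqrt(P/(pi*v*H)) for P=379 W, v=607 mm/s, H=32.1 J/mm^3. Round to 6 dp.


w = 2*sqrt(379/(pi*607*32.1)) = 0.157372 mm


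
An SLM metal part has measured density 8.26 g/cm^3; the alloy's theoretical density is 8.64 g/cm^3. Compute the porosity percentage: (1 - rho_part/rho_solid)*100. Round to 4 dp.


Porosity = (1-8.26/8.64)*100 = 4.3981 %


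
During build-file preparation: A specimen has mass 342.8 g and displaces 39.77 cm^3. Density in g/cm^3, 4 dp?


rho = 342.8 / 39.77 = 8.6196 g/cm^3


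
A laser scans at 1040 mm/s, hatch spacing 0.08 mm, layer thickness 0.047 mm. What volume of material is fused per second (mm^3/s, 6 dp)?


Rate = 1040 * 0.08 * 0.047 = 3.9104 mm^3/s


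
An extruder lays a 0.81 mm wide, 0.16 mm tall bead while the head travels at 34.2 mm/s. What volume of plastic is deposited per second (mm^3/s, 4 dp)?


Rate = 0.81 * 0.16 * 34.2 = 4.4323 mm^3/s


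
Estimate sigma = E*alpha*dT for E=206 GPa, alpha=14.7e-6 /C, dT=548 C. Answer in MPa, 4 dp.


sigma = 206*1000 * 14.7e-6 * 548 = 1659.4536 MPa


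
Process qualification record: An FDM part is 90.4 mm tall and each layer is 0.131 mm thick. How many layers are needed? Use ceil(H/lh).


Layers = ceil(90.4/0.131) = 691


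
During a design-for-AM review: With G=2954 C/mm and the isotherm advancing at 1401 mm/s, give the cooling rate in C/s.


CR = 2954 * 1401 = 4138554 C/s


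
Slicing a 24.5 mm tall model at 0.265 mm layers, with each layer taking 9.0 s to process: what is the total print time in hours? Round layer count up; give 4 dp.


Layers = ceil(24.5/0.265) = 93
t = 93 * 9.0 / 3600 = 0.2325 hrs


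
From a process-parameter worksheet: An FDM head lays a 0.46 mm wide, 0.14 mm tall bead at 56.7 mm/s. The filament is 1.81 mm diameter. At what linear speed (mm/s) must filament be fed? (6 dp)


Q = 0.46 * 0.14 * 56.7 = 3.65148 mm^3/s
A_fil = pi*(1.81/2)^2 = 2.57304292 mm^2
v_feed = 3.65148 / 2.57304292 = 1.419129 mm/s


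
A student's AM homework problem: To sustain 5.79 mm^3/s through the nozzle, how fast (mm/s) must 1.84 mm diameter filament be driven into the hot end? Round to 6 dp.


A = pi*(1.84/2)^2 = 2.659044
v = 5.79 / 2.659044 = 2.177474 mm/s


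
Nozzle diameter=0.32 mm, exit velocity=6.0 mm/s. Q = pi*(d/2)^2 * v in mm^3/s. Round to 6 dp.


A = pi*(0.32/2)^2 = 0.08042477 mm^2
Q = 0.08042477 * 6.0 = 0.482549 mm^3/s


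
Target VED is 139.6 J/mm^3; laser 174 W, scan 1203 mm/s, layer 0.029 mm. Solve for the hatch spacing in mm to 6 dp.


h = 174 / (139.6*1203*0.029) = 0.035727 mm


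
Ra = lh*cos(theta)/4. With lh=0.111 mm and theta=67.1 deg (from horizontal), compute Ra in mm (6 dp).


Ra = 0.111 * cos(67.1) / 4 = 0.010798 mm


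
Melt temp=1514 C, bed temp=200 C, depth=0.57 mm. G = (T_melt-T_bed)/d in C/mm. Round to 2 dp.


G = (1514-200)/0.57 = 2305.26 C/mm


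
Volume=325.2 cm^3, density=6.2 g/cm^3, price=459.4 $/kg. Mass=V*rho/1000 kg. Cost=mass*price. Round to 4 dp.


Mass = 325.2*6.2/1000 = 2.01624 kg
Cost = 2.01624 * 459.4 = 926.2607 $


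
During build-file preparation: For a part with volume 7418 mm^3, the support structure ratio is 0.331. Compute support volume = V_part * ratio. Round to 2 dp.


V_support = 7418 * 0.331 = 2455.36 mm^3


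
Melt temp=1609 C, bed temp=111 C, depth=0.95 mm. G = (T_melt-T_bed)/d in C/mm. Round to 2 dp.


G = (1609-111)/0.95 = 1576.84 C/mm


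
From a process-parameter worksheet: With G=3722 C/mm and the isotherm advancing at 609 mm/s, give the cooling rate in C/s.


CR = 3722 * 609 = 2266698 C/s


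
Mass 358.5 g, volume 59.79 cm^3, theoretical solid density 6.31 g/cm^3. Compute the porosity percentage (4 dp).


rho_part = 358.5 / 59.79 = 5.99598595 g/cm^3
Porosity = (1 - 5.99598595/6.31)*100 = 4.9765 %


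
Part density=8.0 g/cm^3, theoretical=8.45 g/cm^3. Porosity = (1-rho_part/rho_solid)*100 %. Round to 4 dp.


Porosity = (1-8.0/8.45)*100 = 5.3254 %


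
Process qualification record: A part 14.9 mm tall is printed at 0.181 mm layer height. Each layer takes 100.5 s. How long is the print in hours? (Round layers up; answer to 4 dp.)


Layers = ceil(14.9/0.181) = 83
t = 83 * 100.5 / 3600 = 2.3171 hrs


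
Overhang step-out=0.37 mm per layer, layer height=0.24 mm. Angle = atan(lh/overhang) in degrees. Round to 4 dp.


angle = atan(0.24/0.37) = 32.9694 degrees


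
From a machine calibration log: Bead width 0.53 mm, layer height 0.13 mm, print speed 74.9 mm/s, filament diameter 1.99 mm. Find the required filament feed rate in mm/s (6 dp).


Q = 0.53 * 0.13 * 74.9 = 5.16061 mm^3/s
A_fil = pi*(1.99/2)^2 = 3.11025527 mm^2
v_feed = 5.16061 / 3.11025527 = 1.659224 mm/s


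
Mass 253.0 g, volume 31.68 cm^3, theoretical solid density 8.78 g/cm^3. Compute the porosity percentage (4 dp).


rho_part = 253.0 / 31.68 = 7.98611111 g/cm^3
Porosity = (1 - 7.98611111/8.78)*100 = 9.042 %


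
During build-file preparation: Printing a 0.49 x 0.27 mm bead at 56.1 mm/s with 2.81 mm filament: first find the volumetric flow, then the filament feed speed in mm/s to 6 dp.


Q = 0.49 * 0.27 * 56.1 = 7.42203 mm^3/s
A_fil = pi*(2.81/2)^2 = 6.20158244 mm^2
v_feed = 7.42203 / 6.20158244 = 1.196796 mm/s


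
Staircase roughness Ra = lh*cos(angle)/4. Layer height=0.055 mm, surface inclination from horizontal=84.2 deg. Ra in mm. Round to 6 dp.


Ra = 0.055 * cos(84.2) / 4 = 0.00139 mm


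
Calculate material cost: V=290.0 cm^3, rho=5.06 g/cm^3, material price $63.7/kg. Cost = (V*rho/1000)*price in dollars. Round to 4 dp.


Mass = 290.0*5.06/1000 = 1.4674 kg
Cost = 1.4674 * 63.7 = 93.4734 $


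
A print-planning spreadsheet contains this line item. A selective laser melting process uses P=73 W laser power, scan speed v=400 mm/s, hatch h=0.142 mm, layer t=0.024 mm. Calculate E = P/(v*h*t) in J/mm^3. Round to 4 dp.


E = 73 / (400*0.142*0.024) = 53.5505 J/mm^3


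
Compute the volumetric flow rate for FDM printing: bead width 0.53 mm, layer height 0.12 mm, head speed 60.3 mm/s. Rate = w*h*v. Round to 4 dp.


Rate = 0.53 * 0.12 * 60.3 = 3.8351 mm^3/s


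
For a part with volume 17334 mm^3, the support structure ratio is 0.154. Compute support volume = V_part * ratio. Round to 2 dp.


V_support = 17334 * 0.154 = 2669.44 mm^3


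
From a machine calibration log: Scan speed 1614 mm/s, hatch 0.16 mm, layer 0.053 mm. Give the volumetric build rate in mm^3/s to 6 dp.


Rate = 1614 * 0.16 * 0.053 = 13.68672 mm^3/s


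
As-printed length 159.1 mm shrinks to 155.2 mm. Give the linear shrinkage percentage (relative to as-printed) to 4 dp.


Shrinkage = ((159.1-155.2)/159.1)*100 = 2.4513 %


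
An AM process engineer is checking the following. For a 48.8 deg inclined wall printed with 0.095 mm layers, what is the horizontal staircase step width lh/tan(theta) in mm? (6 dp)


step = 0.095 / tan(48.8) = 0.083166 mm


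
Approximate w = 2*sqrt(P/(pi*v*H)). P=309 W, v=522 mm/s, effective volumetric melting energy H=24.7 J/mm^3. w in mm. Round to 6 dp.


w = 2*sqrt(309/(pi*522*24.7)) = 0.174683 mm


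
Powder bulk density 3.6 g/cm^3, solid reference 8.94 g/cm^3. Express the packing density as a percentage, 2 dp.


Packing = (3.6/8.94)*100 = 40.27 %


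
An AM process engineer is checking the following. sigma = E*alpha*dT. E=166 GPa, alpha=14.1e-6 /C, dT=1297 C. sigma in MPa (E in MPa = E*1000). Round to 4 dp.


sigma = 166*1000 * 14.1e-6 * 1297 = 3035.7582 MPa


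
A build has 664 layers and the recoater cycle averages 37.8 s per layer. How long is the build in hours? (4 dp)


t = 664 * 37.8 / 3600 = 6.972 hrs


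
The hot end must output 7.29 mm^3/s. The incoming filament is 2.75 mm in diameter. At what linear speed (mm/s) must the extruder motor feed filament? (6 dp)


A = pi*(2.75/2)^2 = 5.939574
v = 7.29 / 5.939574 = 1.227361 mm/s


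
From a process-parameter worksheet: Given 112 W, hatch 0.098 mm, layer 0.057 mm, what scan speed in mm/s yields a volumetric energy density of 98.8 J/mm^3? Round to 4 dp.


v = 112 / (98.8*0.098*0.057) = 202.9365 mm/s


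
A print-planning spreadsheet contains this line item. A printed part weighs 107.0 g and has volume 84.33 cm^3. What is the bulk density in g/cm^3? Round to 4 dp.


rho = 107.0 / 84.33 = 1.2688 g/cm^3


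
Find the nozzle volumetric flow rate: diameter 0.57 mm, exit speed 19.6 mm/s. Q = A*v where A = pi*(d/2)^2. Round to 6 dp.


A = pi*(0.57/2)^2 = 0.25517586 mm^2
Q = 0.25517586 * 19.6 = 5.001447 mm^3/s


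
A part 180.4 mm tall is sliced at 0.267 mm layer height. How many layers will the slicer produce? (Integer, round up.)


Layers = ceil(180.4/0.267) = 676


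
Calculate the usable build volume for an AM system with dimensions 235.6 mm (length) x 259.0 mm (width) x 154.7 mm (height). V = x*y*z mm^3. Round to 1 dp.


V = 235.6 * 259.0 * 154.7 = 9439855.9 mm^3


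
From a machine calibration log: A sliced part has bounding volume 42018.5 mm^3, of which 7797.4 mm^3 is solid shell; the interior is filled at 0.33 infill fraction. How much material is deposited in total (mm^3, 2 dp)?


V_infill = (42018.5 - 7797.4) * 0.33 = 11292.96
V_total = 7797.4 + 11292.96 = 19090.36 mm^3


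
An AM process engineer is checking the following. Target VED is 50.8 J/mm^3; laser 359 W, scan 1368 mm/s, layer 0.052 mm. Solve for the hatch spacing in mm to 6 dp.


h = 359 / (50.8*1368*0.052) = 0.099344 mm


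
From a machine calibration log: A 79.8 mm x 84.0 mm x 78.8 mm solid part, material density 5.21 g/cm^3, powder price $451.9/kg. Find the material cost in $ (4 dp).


V = 79.8 * 84.0 * 78.8 = 528212.16 mm^3 = 528.21216 cm^3
Mass = 528.21216 * 5.21 / 1000 = 2.75198535 kg
Cost = 2.75198535 * 451.9 = 1243.6222 $


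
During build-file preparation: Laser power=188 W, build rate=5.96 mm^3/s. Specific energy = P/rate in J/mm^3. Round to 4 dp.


SE = 188 / 5.96 = 31.5436 J/mm^3


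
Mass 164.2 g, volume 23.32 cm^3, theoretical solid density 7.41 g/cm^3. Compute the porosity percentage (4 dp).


rho_part = 164.2 / 23.32 = 7.04116638 g/cm^3
Porosity = (1 - 7.04116638/7.41)*100 = 4.9775 %


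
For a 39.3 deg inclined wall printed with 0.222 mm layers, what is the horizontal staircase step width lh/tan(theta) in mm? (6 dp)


step = 0.222 / tan(39.3) = 0.271231 mm


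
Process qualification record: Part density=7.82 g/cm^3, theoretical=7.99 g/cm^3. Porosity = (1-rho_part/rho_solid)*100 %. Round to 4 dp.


Porosity = (1-7.82/7.99)*100 = 2.1277 %


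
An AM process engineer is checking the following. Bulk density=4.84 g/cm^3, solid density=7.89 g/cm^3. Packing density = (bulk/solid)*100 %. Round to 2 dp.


Packing = (4.84/7.89)*100 = 61.34 %


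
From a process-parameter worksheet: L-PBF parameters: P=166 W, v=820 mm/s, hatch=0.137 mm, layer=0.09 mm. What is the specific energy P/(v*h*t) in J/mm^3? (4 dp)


Build rate = 820 * 0.137 * 0.09 = 10.1106 mm^3/s
SE = 166 / 10.1106 = 16.4184 J/mm^3


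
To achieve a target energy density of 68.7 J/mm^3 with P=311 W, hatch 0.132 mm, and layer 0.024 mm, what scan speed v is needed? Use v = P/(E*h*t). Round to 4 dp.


v = 311 / (68.7*0.132*0.024) = 1428.9548 mm/s


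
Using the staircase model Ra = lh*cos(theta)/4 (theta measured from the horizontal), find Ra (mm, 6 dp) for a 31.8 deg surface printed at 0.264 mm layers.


Ra = 0.264 * cos(31.8) / 4 = 0.056093 mm


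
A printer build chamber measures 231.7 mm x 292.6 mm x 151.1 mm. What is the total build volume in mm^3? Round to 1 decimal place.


V = 231.7 * 292.6 * 151.1 = 10243888.0 mm^3


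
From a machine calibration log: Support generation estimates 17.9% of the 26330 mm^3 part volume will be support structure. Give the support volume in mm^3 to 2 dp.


V_support = 26330 * 0.179 = 4713.07 mm^3


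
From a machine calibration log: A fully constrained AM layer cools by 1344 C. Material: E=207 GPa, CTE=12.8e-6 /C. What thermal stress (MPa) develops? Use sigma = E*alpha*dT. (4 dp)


sigma = 207*1000 * 12.8e-6 * 1344 = 3561.0624 MPa


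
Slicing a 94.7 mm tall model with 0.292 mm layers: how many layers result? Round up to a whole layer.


Layers = ceil(94.7/0.292) = 325


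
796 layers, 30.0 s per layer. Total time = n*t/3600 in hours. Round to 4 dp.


t = 796 * 30.0 / 3600 = 6.6333 hrs


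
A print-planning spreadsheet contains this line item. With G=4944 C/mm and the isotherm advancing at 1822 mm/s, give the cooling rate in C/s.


CR = 4944 * 1822 = 9007968 C/s


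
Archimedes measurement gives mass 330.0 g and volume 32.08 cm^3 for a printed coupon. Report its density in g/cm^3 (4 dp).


rho = 330.0 / 32.08 = 10.2868 g/cm^3


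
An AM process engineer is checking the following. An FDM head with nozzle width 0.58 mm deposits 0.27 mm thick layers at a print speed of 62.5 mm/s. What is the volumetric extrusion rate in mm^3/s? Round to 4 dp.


Rate = 0.58 * 0.27 * 62.5 = 9.7875 mm^3/s


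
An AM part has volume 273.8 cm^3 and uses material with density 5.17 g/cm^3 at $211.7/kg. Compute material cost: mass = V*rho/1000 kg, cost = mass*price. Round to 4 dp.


Mass = 273.8*5.17/1000 = 1.415546 kg
Cost = 1.415546 * 211.7 = 299.6711 $


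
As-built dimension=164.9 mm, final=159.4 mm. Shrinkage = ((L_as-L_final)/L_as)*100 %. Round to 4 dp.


Shrinkage = ((164.9-159.4)/164.9)*100 = 3.3354 %


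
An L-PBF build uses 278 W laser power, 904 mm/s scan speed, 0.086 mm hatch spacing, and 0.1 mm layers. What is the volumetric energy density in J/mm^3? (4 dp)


E = 278 / (904*0.086*0.1) = 35.7584 J/mm^3


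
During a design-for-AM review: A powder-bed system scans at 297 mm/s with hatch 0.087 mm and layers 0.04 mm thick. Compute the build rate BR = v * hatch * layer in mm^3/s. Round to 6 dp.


Rate = 297 * 0.087 * 0.04 = 1.03356 mm^3/s


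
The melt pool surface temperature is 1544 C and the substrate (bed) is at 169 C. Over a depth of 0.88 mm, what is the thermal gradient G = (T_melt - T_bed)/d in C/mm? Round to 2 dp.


G = (1544-169)/0.88 = 1562.5 C/mm


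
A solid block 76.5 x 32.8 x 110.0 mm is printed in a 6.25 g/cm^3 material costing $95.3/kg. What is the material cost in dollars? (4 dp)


V = 76.5 * 32.8 * 110.0 = 276012.0 mm^3 = 276.012 cm^3
Mass = 276.012 * 6.25 / 1000 = 1.725075 kg
Cost = 1.725075 * 95.3 = 164.3996 $


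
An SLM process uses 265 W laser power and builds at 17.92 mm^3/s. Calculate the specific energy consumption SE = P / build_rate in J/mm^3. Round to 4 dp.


SE = 265 / 17.92 = 14.7879 J/mm^3


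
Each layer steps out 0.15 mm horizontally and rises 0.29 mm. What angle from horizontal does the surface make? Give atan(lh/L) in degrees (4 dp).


angle = atan(0.29/0.15) = 62.6501 degrees


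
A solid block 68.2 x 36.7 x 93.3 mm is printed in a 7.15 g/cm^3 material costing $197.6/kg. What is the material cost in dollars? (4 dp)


V = 68.2 * 36.7 * 93.3 = 233524.302 mm^3 = 233.524302 cm^3
Mass = 233.524302 * 7.15 / 1000 = 1.66969876 kg
Cost = 1.66969876 * 197.6 = 329.9325 $


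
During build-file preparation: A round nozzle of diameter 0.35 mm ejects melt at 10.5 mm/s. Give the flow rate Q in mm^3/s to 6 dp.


A = pi*(0.35/2)^2 = 0.09621128 mm^2
Q = 0.09621128 * 10.5 = 1.010218 mm^3/s


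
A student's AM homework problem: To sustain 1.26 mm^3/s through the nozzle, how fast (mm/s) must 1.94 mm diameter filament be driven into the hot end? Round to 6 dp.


A = pi*(1.94/2)^2 = 2.955925
v = 1.26 / 2.955925 = 0.426263 mm/s


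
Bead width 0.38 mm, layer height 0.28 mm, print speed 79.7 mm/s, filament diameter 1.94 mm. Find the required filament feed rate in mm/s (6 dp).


Q = 0.38 * 0.28 * 79.7 = 8.48008 mm^3/s
A_fil = pi*(1.94/2)^2 = 2.95592453 mm^2
v_feed = 8.48008 / 2.95592453 = 2.868842 mm/s


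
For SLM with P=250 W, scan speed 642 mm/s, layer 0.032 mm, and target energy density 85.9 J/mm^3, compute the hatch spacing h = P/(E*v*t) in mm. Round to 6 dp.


h = 250 / (85.9*642*0.032) = 0.141665 mm


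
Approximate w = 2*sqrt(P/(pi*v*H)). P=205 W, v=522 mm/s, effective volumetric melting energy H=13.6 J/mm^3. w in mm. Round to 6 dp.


w = 2*sqrt(205/(pi*522*13.6)) = 0.191746 mm


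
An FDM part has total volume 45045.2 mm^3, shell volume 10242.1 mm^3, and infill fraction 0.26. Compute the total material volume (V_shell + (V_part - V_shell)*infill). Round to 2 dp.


V_infill = (45045.2 - 10242.1) * 0.26 = 9048.81
V_total = 10242.1 + 9048.81 = 19290.91 mm^3


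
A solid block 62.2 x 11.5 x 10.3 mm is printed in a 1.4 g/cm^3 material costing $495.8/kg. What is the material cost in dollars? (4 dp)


V = 62.2 * 11.5 * 10.3 = 7367.59 mm^3 = 7.36759 cm^3
Mass = 7.36759 * 1.4 / 1000 = 0.01031463 kg
Cost = 0.01031463 * 495.8 = 5.114 $


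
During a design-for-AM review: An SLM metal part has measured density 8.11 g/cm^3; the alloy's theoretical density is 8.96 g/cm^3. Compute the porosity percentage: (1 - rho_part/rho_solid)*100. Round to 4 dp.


Porosity = (1-8.11/8.96)*100 = 9.4866 %


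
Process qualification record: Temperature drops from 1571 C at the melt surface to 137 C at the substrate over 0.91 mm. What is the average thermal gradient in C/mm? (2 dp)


G = (1571-137)/0.91 = 1575.82 C/mm


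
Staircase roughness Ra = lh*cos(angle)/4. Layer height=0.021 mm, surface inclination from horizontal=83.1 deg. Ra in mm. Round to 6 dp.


Ra = 0.021 * cos(83.1) / 4 = 0.000631 mm


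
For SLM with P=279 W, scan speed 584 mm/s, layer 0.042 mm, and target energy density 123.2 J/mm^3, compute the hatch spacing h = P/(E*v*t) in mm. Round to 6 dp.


h = 279 / (123.2*584*0.042) = 0.092328 mm


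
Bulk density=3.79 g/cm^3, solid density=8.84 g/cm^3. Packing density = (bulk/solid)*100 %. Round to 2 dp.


Packing = (3.79/8.84)*100 = 42.87 %


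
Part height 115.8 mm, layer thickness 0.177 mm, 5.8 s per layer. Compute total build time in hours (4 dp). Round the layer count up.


Layers = ceil(115.8/0.177) = 655
t = 655 * 5.8 / 3600 = 1.0553 hrs


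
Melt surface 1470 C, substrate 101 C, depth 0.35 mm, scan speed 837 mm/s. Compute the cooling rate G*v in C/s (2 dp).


G = (1470-101)/0.35 = 3911.42857143 C/mm
CR = 3911.42857143 * 837 = 3273865.71 C/s


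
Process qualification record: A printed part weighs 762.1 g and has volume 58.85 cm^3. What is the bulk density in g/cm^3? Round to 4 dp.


rho = 762.1 / 58.85 = 12.9499 g/cm^3


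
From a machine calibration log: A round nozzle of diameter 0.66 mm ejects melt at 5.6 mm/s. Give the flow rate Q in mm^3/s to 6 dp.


A = pi*(0.66/2)^2 = 0.34211944 mm^2
Q = 0.34211944 * 5.6 = 1.915869 mm^3/s


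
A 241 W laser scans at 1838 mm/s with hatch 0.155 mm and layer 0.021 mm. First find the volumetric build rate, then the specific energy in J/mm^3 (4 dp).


Build rate = 1838 * 0.155 * 0.021 = 5.98269 mm^3/s
SE = 241 / 5.98269 = 40.2829 J/mm^3


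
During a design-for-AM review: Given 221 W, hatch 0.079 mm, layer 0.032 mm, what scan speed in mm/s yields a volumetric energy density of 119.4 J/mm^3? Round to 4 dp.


v = 221 / (119.4*0.079*0.032) = 732.1682 mm/s


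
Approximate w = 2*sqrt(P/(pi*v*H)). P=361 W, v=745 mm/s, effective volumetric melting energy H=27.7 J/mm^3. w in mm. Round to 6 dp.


w = 2*sqrt(361/(pi*745*27.7)) = 0.149242 mm


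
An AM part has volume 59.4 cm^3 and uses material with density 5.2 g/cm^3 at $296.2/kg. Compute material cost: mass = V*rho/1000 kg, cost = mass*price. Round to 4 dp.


Mass = 59.4*5.2/1000 = 0.30888 kg
Cost = 0.30888 * 296.2 = 91.4903 $


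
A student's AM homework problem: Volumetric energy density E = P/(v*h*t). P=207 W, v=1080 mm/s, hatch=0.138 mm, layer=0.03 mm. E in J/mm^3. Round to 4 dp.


E = 207 / (1080*0.138*0.03) = 46.2963 J/mm^3


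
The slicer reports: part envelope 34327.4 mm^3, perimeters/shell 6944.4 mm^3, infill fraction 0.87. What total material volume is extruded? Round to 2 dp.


V_infill = (34327.4 - 6944.4) * 0.87 = 23823.21
V_total = 6944.4 + 23823.21 = 30767.61 mm^3


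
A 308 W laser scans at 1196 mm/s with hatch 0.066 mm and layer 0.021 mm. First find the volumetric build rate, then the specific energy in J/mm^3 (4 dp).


Build rate = 1196 * 0.066 * 0.021 = 1.657656 mm^3/s
SE = 308 / 1.657656 = 185.8045 J/mm^3


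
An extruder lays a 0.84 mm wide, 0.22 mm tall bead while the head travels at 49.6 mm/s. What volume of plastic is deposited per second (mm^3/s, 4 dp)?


Rate = 0.84 * 0.22 * 49.6 = 9.1661 mm^3/s


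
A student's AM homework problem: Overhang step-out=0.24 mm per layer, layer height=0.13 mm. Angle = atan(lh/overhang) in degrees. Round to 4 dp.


angle = atan(0.13/0.24) = 28.4429 degrees


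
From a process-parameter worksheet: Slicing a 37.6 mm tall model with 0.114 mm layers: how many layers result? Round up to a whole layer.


Layers = ceil(37.6/0.114) = 330


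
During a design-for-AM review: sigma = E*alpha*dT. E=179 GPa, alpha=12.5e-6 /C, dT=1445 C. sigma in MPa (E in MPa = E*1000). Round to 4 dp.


sigma = 179*1000 * 12.5e-6 * 1445 = 3233.1875 MPa


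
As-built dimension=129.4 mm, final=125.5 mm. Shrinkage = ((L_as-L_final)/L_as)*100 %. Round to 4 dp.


Shrinkage = ((129.4-125.5)/129.4)*100 = 3.0139 %


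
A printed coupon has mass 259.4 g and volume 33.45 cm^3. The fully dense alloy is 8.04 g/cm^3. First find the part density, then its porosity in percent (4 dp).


rho_part = 259.4 / 33.45 = 7.754858 g/cm^3
Porosity = (1 - 7.754858/8.04)*100 = 3.5465 %


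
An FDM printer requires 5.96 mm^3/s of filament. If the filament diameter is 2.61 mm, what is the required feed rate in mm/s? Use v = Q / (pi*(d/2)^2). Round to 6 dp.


A = pi*(2.61/2)^2 = 5.350211
v = 5.96 / 5.350211 = 1.113975 mm/s


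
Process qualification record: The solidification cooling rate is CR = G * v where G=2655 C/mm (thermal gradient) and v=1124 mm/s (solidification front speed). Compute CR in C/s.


CR = 2655 * 1124 = 2984220 C/s


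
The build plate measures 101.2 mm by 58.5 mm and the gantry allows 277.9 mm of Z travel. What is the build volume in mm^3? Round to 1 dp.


V = 101.2 * 58.5 * 277.9 = 1645223.6 mm^3


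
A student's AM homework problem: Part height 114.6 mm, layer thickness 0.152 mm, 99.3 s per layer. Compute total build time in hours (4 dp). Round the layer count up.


Layers = ceil(114.6/0.152) = 754
t = 754 * 99.3 / 3600 = 20.7978 hrs


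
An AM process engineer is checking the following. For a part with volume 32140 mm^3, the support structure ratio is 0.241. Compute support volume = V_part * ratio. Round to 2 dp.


V_support = 32140 * 0.241 = 7745.74 mm^3


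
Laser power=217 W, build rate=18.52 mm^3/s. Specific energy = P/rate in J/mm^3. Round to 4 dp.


SE = 217 / 18.52 = 11.7171 J/mm^3


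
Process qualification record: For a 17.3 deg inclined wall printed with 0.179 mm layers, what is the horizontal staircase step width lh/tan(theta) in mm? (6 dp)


step = 0.179 / tan(17.3) = 0.574703 mm


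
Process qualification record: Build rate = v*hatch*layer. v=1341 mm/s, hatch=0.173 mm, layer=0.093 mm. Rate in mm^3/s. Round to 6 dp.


Rate = 1341 * 0.173 * 0.093 = 21.575349 mm^3/s


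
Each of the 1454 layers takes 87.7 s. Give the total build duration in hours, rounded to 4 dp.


t = 1454 * 87.7 / 3600 = 35.4211 hrs


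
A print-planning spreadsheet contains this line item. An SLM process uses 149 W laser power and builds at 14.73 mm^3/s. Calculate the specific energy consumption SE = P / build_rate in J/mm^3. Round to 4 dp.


SE = 149 / 14.73 = 10.1154 J/mm^3


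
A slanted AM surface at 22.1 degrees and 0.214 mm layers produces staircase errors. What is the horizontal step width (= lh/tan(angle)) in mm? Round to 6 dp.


step = 0.214 / tan(22.1) = 0.527018 mm


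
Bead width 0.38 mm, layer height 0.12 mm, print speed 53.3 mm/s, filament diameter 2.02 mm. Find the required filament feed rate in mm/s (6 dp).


Q = 0.38 * 0.12 * 53.3 = 2.43048 mm^3/s
A_fil = pi*(2.02/2)^2 = 3.20473867 mm^2
v_feed = 2.43048 / 3.20473867 = 0.758402 mm/s


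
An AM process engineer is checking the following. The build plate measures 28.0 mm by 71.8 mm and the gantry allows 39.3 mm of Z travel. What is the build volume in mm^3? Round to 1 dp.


V = 28.0 * 71.8 * 39.3 = 79008.7 mm^3
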